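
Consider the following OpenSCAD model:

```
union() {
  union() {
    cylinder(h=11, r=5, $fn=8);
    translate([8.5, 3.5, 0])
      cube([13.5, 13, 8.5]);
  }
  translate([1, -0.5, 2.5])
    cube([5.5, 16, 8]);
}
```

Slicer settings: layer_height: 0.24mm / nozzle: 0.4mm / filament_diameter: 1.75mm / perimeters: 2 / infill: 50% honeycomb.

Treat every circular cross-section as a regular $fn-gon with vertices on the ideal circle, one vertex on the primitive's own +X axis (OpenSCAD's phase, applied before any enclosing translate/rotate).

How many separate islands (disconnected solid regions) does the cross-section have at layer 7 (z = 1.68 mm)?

2

At z = 1.68 mm: the r=5 cylinder gives a regular 8-gon of circumradius 5 (constant along its height); the cube at (8.5, 3.5) is present — its section is the full 13.5×13 rectangle; Taking the union: the 2 present regions are separate (no shared area or edge), so areas and boundary lengths simply add and each stays a separate island — 2 connected regions; the cube at (1, -0.5) is not intersected at this z (z outside [2.5, 10.5]); Combining (union): only the result so far is present, so the union is just that shape — 2 connected regions. Overall, the cross-section has 2 separate islands. Island count = 2.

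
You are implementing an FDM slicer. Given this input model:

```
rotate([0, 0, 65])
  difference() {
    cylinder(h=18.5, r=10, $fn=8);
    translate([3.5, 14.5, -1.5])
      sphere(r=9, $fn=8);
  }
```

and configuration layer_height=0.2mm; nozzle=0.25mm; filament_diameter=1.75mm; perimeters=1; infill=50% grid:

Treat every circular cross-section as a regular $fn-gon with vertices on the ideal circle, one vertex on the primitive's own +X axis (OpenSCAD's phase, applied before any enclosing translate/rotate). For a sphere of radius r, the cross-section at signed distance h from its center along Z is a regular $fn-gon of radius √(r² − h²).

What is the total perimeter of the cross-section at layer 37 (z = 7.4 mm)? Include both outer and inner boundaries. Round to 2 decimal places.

61.23 mm

At z = 7.4 mm: the cylinder: section is a regular 8-gon, circumradius r=10 (perimeter = 2·8·10.000·sin(180°/8) = 61.23 mm); the sphere at (3.5, 14.5): section is a regular 8-gon, circumradius = √(r²−h²) = √(9²−8.9²) = 1.338 (perimeter = 2·8·1.338·sin(180°/8) = 8.19 mm); Subtracting the remaining from the first: starting from the r=10 cylinder, the r=9 sphere at (3.5, 14.5) misses the remaining region (no effect) — boundary = 61.23 mm; (whole slice rotated 65° about Z — lengths, areas and connectivity unchanged). Overall, the cross-section is a single solid region. Total boundary length (outer) = 61.23 mm.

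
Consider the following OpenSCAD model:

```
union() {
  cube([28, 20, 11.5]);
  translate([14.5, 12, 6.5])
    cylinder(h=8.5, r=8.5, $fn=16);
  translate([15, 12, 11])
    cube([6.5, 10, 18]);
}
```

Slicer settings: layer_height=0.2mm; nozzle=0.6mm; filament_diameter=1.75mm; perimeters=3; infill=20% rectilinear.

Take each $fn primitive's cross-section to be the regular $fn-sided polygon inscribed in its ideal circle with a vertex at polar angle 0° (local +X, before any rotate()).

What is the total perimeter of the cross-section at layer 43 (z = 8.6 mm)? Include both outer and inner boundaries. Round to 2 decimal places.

At z = 8.6 mm: the cube is present — its section is the full 28×20 rectangle (perimeter 96.00 mm); the r=8.5 cylinder at (14.5, 12) gives a regular 16-gon of circumradius 8.5 (constant along its height) (perimeter = 2·16·8.500·sin(180°/16) = 53.06 mm); the cube at (15, 12) is absent (z outside [11, 29]); Merging all regions: the regions partially overlap (shared area 219.93 mm²), so the edge portions inside another operand are dropped and the merged outline is re-measured after clipping — boundary = 96.10 mm. Overall, the cross-section is a single solid region. Total boundary length (outer) = 96.10 mm.

96.10 mm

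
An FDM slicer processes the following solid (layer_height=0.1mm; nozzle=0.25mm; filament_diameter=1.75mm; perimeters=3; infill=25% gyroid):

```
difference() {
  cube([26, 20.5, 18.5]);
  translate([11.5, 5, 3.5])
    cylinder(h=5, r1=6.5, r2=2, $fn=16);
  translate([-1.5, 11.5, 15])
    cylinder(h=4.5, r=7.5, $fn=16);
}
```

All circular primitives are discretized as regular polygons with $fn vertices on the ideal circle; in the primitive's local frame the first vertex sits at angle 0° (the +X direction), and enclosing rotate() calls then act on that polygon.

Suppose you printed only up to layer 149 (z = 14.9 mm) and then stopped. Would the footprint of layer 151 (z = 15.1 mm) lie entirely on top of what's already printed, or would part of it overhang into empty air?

entirely on top

Compare the two slices. At z = 14.9: the 26×20.5 cube contributes its full rectangle (area 533.00 mm²); the cone at (11.5, 5) is absent (z outside [3.5, 8.5]); the cylinder at (-1.5, 11.5) is not intersected at this z (z outside [15, 19.5]); Subtracting the remaining from the first: none of the subtracted shapes is present at this height, so the 26×20.5 cube is unchanged — area = 533.00 mm². At z = 15.1: the 26×20.5 cube contributes its full rectangle (area 533.00 mm²); the cone at (11.5, 5) does not reach this height (z outside [3.5, 8.5]); the r=7.5 cylinder at (-1.5, 11.5) contributes a regular 16-gon of circumradius 7.5 (area = (16/2)·7.500²·sin(360°/16) = 172.21 mm²); Subtracting the remaining from the first: starting from the 26×20.5 cube (533.00 mm²), the r=7.5 cylinder at (-1.5, 11.5) partially overlaps it — only the 64.05 mm² overlap (of its 172.21 mm²) is removed, clipping the outline — area = 468.95 mm². Checking containment: the cross-section at z = 15.1 is a subset of the cross-section at z = 14.9.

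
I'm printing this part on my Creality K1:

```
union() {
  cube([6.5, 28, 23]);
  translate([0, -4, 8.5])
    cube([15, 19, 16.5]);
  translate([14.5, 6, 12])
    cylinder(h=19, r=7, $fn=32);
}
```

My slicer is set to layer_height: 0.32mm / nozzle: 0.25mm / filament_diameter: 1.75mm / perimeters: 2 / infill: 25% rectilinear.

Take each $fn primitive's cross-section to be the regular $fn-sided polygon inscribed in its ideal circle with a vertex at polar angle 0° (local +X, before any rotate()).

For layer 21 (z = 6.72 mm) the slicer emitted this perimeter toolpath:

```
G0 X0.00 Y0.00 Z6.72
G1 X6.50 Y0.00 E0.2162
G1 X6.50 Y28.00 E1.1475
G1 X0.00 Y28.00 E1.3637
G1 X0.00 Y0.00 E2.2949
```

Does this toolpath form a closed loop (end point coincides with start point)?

Start point (G0): (0.00, 0.00). End point (last G1): the path returns to the start — closed.

yes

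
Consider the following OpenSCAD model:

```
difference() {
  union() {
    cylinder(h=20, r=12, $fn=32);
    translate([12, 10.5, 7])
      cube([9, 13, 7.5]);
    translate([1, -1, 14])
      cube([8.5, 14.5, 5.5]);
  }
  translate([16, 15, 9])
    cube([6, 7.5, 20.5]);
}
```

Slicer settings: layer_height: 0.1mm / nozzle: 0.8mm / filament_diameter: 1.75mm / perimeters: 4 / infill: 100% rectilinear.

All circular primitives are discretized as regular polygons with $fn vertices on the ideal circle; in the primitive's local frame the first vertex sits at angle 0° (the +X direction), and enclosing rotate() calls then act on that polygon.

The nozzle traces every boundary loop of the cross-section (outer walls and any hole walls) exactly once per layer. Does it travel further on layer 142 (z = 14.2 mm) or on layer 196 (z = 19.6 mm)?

layer 142 (z = 14.2 mm)

Layer 142 (z = 14.2): the r=12 cylinder contributes a regular 32-gon of circumradius 12 (perimeter = 2·32·12.000·sin(180°/32) = 75.28 mm); the 9×13 cube at (12, 10.5) contributes its full rectangle (perimeter 44.00 mm); the cube at (1, -1) (footprint 8.5×14.5) is included at this height (perimeter 46.00 mm); Taking the union: the regions partially overlap (shared area 96.72 mm²), so the edge portions inside another operand are dropped and the merged outline is re-measured after clipping — boundary = 125.62 mm; the 6×7.5 cube at (16, 15) contributes its full rectangle (perimeter 27.00 mm); Subtracting the remaining from the first: starting from the result so far, the 6×7.5 cube at (16, 15) partially overlaps it — only the 37.50 mm² overlap (of its 45.00 mm²) is removed, clipping the outline — boundary = 135.62 mm. So its perimeter = 135.62 mm. Layer 196 (z = 19.6): the cylinder: section is a regular 32-gon, circumradius r=12 (perimeter = 2·32·12.000·sin(180°/32) = 75.28 mm); the cube at (12, 10.5) is absent (z outside [7, 14.5]); the cube at (1, -1) is absent (z outside [14, 19.5]); Merging all regions: only the r=12 cylinder is present, so the union is just that shape — boundary = 75.28 mm; the cube at (16, 15) is present — its section is the full 6×7.5 rectangle (perimeter 27.00 mm); Subtracting the remaining from the first: starting from that combined region, the 6×7.5 cube at (16, 15) misses the remaining region (no effect) — boundary = 75.28 mm. So its perimeter = 75.28 mm. Layer 142 is larger (135.62 vs 75.28 mm).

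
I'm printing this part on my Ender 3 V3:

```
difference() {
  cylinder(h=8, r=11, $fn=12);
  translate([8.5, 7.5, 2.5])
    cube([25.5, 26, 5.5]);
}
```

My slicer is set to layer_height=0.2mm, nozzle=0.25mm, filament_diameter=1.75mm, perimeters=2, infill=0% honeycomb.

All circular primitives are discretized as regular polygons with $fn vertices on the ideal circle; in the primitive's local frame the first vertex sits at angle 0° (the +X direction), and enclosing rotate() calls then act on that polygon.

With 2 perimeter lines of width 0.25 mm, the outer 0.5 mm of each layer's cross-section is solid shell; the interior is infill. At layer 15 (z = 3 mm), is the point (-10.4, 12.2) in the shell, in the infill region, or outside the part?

At z = 3 mm: the r=11 cylinder contributes a regular 12-gon of circumradius 11; the cube at (8.5, 7.5) (footprint 25.5×26) is included at this height; Subtracting the remaining from the first: starting from the r=11 cylinder, the 25.5×26 cube at (8.5, 7.5) misses the remaining region (no effect) — 1 connected region. Overall, the cross-section is a single solid region. The nearest boundary edge runs (-9.53, 5.50)→(-5.50, 9.53); distance from the point to it = 5.36 mm. The point is not inside any of the regions above, so it lies outside the cross-section (5.36 mm from the nearest boundary).

outside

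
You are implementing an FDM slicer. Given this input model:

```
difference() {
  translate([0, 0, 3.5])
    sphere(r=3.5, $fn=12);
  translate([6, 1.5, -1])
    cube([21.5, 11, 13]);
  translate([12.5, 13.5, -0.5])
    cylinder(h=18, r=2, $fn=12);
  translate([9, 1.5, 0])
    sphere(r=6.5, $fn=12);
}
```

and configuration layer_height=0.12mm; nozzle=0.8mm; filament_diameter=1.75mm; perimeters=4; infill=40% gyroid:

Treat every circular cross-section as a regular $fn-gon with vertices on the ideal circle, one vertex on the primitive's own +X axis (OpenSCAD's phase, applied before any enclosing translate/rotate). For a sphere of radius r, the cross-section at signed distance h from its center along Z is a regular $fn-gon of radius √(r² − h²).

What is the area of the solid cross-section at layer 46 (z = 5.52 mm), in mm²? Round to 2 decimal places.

24.51 mm²

At z = 5.52 mm: the r=3.5 sphere slices to a regular 12-gon of circumradius 2.858 (√(r²−h²) with h=2.02 from center) (area = (12/2)·2.858²·sin(360°/12) = 24.51 mm²); the cube at (6, 1.5) (footprint 21.5×11) is included at this height (area 236.50 mm²); the cylinder at (12.5, 13.5): section is a regular 12-gon, circumradius r=2 (area = (12/2)·2.000²·sin(360°/12) = 12.00 mm²); the sphere at (9, 1.5): section is a regular 12-gon, circumradius = √(r²−h²) = √(6.5²−5.52²) = 3.432 (area = (12/2)·3.432²·sin(360°/12) = 35.34 mm²); Taking the first minus the rest: starting from the r=3.5 sphere (24.51 mm²), the 21.5×11 cube at (6, 1.5) misses the remaining region (no effect); the r=2 cylinder at (12.5, 13.5) misses the remaining region (no effect); the r=6.5 sphere at (9, 1.5) misses the remaining region (no effect) — area = 24.51 mm². Overall, the cross-section is a single solid region. Net area = 24.51 mm².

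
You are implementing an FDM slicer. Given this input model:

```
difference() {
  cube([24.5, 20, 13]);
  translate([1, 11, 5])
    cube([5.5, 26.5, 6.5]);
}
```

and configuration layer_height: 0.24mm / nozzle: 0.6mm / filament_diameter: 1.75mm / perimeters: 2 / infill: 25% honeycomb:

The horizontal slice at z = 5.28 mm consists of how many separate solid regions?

1

At z = 5.28 mm: the 24.5×20 cube contributes its full rectangle; the cube at (1, 11) is present — its section is the full 5.5×26.5 rectangle; After the difference (first − rest): starting from the 24.5×20 cube, the 5.5×26.5 cube at (1, 11) partially overlaps it — only the 49.50 mm² overlap (of its 145.75 mm²) is removed, clipping the outline — 1 connected region. The result has 1 disconnected region.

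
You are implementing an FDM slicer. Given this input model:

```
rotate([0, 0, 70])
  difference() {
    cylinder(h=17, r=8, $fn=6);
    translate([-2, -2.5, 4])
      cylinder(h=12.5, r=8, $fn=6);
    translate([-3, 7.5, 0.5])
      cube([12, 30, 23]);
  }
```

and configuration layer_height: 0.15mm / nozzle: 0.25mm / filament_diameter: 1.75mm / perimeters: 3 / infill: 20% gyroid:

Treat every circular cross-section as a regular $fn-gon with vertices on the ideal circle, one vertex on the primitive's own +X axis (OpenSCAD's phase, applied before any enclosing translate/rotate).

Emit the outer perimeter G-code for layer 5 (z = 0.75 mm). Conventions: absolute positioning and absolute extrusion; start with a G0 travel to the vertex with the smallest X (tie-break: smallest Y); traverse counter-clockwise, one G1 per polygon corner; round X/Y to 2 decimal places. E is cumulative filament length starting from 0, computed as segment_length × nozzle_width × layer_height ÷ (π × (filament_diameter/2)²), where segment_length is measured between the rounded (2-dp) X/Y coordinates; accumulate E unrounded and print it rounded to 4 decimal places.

At z = 0.75 mm: the cylinder: section is a regular 6-gon, circumradius r=8; the cylinder at (-2, -2.5) is absent (z outside [4, 16.5]); the cube at (-3, 7.5) (footprint 12×30) is included at this height; After the difference (first − rest): starting from the r=8 cylinder, the 12×30 cube at (-3, 7.5) misses the remaining region (no effect) — 1 connected region; (whole slice rotated 70° about Z — lengths, areas and connectivity unchanged). The outline is a single polygon with 6 vertices. Extrusion per mm of travel: 0.25 × 0.15 / (π × 0.875²) = 0.015591. Accumulating E over each segment gives final E = 0.7485.

G0 X-7.88 Y-1.39 Z0.75
G1 X-2.74 Y-7.52 E0.1247
G1 X5.14 Y-6.13 E0.2495
G1 X7.88 Y1.39 E0.3743
G1 X2.74 Y7.52 E0.4990
G1 X-5.14 Y6.13 E0.6237
G1 X-7.88 Y-1.39 E0.7485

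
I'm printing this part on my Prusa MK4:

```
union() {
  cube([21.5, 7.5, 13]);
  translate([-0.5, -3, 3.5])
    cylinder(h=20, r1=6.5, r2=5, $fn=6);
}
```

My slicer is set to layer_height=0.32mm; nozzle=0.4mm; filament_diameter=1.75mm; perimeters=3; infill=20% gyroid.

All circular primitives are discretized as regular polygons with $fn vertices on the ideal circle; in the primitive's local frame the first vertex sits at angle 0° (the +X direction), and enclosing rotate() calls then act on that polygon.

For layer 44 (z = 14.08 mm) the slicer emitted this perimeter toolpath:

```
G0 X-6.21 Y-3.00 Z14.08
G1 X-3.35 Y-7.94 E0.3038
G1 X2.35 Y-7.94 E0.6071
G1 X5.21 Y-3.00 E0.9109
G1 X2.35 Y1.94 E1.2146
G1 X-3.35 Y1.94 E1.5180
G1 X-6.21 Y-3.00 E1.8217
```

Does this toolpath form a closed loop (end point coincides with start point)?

yes

Start point (G0): (-6.21, -3.00). End point (last G1): the path returns to the start — closed.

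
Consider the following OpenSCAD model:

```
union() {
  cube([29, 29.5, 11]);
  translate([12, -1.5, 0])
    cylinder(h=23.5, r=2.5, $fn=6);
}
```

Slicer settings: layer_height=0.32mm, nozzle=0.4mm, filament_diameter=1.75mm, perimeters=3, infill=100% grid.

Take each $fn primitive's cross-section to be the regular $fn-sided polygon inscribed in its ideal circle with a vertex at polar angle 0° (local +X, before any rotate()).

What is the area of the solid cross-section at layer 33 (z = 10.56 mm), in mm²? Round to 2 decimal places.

869.82 mm²

At z = 10.56 mm: the cube is present — its section is the full 29×29.5 rectangle (area 855.50 mm²); the r=2.5 cylinder at (12, -1.5) gives a regular 6-gon of circumradius 2.5 (constant along its height) (area = (6/2)·2.500²·sin(360°/6) = 16.24 mm²); Combining (union): the regions partially overlap — summed areas 871.74 mm² minus the doubly-counted overlap 1.92 mm² gives 869.82 mm² — area = 869.82 mm². Overall, the cross-section is a single solid region. Net area = 869.82 mm².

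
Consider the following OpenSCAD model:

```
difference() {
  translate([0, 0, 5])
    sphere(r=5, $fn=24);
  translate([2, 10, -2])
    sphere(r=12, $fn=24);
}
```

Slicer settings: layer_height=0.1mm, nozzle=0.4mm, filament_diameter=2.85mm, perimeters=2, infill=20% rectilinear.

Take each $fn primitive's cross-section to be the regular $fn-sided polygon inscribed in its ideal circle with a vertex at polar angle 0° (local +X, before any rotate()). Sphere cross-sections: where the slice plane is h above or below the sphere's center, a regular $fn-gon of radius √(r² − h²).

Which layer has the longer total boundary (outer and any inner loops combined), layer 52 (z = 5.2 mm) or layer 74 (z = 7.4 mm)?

layer 52 (z = 5.2 mm)

Layer 52 (z = 5.2): the r=5 sphere slices to a regular 24-gon of circumradius 4.996 (√(r²−h²) with h=0.2 from center) (perimeter = 2·24·4.996·sin(180°/24) = 31.30 mm); the r=12 sphere at (2, 10) slices to a regular 24-gon of circumradius 9.600 (√(r²−h²) with h=7.2 from center) (perimeter = 2·24·9.600·sin(180°/24) = 60.15 mm); After the difference (first − rest): starting from the r=5 sphere, the r=12 sphere at (2, 10) partially overlaps it — only the 28.30 mm² overlap (of its 286.23 mm²) is removed, clipping the outline — boundary = 29.09 mm. So its perimeter = 29.09 mm. Layer 74 (z = 7.4): the sphere: section is a regular 24-gon, circumradius = √(r²−h²) = √(5²−2.4²) = 4.386 (perimeter = 2·24·4.386·sin(180°/24) = 27.48 mm); the sphere at (2, 10): section is a regular 24-gon, circumradius = √(r²−h²) = √(12²−9.4²) = 7.459 (perimeter = 2·24·7.459·sin(180°/24) = 46.73 mm); Taking the first minus the rest: starting from the r=5 sphere, the r=12 sphere at (2, 10) partially overlaps it — only the 6.04 mm² overlap (of its 172.81 mm²) is removed, clipping the outline — boundary = 27.15 mm. So its perimeter = 27.15 mm. Layer 52 is larger (29.09 vs 27.15 mm).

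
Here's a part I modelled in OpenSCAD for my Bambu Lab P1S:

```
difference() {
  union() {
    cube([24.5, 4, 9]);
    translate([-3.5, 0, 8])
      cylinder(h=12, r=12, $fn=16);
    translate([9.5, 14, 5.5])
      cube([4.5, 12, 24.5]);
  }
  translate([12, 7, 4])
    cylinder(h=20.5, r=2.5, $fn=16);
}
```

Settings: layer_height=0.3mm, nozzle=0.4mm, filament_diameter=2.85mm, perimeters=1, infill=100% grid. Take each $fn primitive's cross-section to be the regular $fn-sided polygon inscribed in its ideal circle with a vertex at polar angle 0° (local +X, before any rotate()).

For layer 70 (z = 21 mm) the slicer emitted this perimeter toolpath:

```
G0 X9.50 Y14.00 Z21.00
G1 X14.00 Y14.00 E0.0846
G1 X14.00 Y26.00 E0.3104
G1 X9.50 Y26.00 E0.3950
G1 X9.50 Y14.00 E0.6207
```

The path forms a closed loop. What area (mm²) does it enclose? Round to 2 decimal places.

Apply the shoelace formula to the sequence of (X, Y) vertices; enclosed area = 54.00 mm².

54.00 mm²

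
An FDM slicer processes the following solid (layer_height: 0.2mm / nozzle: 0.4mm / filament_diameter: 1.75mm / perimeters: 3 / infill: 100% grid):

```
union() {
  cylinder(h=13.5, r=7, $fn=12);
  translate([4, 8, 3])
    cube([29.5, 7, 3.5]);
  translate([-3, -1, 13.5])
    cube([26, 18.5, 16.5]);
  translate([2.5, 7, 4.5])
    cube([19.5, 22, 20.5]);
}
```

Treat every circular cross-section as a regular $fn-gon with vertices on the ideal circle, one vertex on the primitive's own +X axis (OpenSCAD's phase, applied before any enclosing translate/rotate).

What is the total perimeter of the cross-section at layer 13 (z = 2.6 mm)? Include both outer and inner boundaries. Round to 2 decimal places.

43.48 mm

At z = 2.6 mm: the cylinder: section is a regular 12-gon, circumradius r=7 (perimeter = 2·12·7.000·sin(180°/12) = 43.48 mm); the cube at (4, 8) does not reach this height (z outside [3, 6.5]); the cube at (-3, -1) does not reach this height (z outside [13.5, 30]); the cube at (2.5, 7) does not reach this height (z outside [4.5, 25]); Taking the union: only the r=7 cylinder is present, so the union is just that shape — boundary = 43.48 mm. Overall, the cross-section is a single solid region. Total boundary length (outer) = 43.48 mm.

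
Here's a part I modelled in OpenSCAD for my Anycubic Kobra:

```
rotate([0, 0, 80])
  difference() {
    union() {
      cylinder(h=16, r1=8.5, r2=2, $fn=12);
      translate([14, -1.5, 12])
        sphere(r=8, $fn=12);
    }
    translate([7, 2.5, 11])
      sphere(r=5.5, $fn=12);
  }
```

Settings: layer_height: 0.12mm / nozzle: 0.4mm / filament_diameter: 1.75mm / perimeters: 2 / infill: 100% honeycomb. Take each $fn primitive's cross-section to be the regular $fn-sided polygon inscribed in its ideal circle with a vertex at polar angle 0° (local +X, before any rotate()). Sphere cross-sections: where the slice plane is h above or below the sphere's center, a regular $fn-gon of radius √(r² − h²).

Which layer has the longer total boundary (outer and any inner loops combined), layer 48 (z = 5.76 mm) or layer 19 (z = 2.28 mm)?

Layer 48 (z = 5.76): the cone: at t=0.360 of its height the radius interpolates to r₁+(r₂−r₁)t = 6.160, giving a regular 12-gon of that circumradius (perimeter = 2·12·6.160·sin(180°/12) = 38.26 mm); the r=8 sphere at (14, -1.5) slices to a regular 12-gon of circumradius 5.006 (√(r²−h²) with h=6.24 from center) (perimeter = 2·12·5.006·sin(180°/12) = 31.10 mm); Combining (union): the 2 present regions are separate (no shared area or edge), so areas and boundary lengths simply add and each stays a separate island — boundary = 69.36 mm; the r=5.5 sphere at (7, 2.5) slices to a regular 12-gon of circumradius 1.671 (√(r²−h²) with h=5.24 from center) (perimeter = 2·12·1.671·sin(180°/12) = 10.38 mm); Taking the first minus the rest: starting from the result so far, the r=5.5 sphere at (7, 2.5) partially overlaps it — only the 0.18 mm² overlap (of its 8.38 mm²) is removed, clipping the outline — boundary = 69.44 mm; (rotated 80° about Z; rotation is an isometry so areas/perimeters/island counts are preserved). So its perimeter = 69.44 mm. Layer 19 (z = 2.28): the cone: at t=0.142 of its height the radius interpolates to r₁+(r₂−r₁)t = 7.574, giving a regular 12-gon of that circumradius (perimeter = 2·12·7.574·sin(180°/12) = 47.05 mm); the sphere at (14, -1.5) is absent (|z−center|=9.720 > r=8); Merging all regions: only the cone is present, so the union is just that shape — boundary = 47.05 mm; the sphere at (7, 2.5) is not intersected at this z (|z−center|=8.720 > r=5.5); Taking the first minus the rest: none of the subtracted shapes is present at this height, so the result so far is unchanged — boundary = 47.05 mm; (rotated 80° about Z; rotation is an isometry so areas/perimeters/island counts are preserved). So its perimeter = 47.05 mm. Layer 48 is larger (69.44 vs 47.05 mm).

layer 48 (z = 5.76 mm)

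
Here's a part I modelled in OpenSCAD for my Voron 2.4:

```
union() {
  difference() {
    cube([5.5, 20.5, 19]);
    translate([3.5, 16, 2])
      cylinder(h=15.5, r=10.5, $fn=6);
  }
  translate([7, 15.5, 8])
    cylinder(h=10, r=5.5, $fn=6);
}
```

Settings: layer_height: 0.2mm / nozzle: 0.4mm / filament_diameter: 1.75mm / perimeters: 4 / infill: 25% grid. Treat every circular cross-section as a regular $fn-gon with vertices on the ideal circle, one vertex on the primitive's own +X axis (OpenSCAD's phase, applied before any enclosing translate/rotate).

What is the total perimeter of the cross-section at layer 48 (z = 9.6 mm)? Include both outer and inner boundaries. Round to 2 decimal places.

57.81 mm

At z = 9.6 mm: the cube (footprint 5.5×20.5) is included at this height (perimeter 52.00 mm); the r=10.5 cylinder at (3.5, 16) gives a regular 6-gon of circumradius 10.5 (constant along its height) (perimeter = 2·6·10.500·sin(180°/6) = 63.00 mm); After the difference (first − rest): starting from the 5.5×20.5 cube, the r=10.5 cylinder at (3.5, 16) partially overlaps it — only the 74.76 mm² overlap (of its 286.44 mm²) is removed, clipping the outline — boundary = 24.81 mm; the cylinder at (7, 15.5): section is a regular 6-gon, circumradius r=5.5 (perimeter = 2·6·5.500·sin(180°/6) = 33.00 mm); Taking the union: the 2 present regions are separate (no shared area or edge), so areas and boundary lengths simply add and each stays a separate island — boundary = 57.81 mm. Overall, the cross-section has 2 separate islands. Total boundary length (outer) = 57.81 mm.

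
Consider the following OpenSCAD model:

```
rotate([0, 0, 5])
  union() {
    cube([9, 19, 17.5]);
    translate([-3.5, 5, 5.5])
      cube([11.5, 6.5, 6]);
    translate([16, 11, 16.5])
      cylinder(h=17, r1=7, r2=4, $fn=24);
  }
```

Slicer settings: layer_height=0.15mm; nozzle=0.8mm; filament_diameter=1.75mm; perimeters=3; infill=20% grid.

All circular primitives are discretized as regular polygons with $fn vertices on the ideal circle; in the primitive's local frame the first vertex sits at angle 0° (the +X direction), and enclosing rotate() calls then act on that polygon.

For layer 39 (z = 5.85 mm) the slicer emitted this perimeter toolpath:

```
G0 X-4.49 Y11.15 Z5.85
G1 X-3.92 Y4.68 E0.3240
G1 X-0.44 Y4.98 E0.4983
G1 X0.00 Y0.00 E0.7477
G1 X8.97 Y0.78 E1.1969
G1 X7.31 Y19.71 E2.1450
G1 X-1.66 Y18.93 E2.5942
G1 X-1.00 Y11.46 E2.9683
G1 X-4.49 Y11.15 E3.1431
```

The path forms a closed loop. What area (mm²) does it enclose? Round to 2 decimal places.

193.82 mm²

Apply the shoelace formula to the sequence of (X, Y) vertices; enclosed area = 193.82 mm².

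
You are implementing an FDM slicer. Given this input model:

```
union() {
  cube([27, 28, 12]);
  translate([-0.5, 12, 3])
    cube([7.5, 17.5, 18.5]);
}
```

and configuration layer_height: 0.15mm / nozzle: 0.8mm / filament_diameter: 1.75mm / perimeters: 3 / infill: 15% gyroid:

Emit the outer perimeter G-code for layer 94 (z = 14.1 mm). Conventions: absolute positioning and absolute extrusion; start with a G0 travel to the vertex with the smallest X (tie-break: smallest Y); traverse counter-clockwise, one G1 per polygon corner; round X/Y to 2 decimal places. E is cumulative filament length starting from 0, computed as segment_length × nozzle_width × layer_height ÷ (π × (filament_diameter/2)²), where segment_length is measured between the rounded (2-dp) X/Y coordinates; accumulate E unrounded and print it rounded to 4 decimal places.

G0 X-0.50 Y12.00 Z14.10
G1 X7.00 Y12.00 E0.3742
G1 X7.00 Y29.50 E1.2473
G1 X-0.50 Y29.50 E1.6214
G1 X-0.50 Y12.00 E2.4945

At z = 14.1 mm: the cube is absent (z outside [0, 12]); the cube at (-0.5, 12) is present — its section is the full 7.5×17.5 rectangle; Merging all regions: only the 7.5×17.5 cube at (-0.5, 12) is present, so the union is just that shape — 1 connected region. The outline is a single polygon with 4 vertices. Extrusion per mm of travel: 0.8 × 0.15 / (π × 0.875²) = 0.049890. Accumulating E over each segment gives final E = 2.4945.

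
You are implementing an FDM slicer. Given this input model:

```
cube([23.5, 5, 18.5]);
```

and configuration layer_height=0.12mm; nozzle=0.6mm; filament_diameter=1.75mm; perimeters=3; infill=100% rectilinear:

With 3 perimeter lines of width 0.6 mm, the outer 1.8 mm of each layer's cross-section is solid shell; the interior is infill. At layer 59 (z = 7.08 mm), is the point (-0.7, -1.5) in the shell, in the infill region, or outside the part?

At z = 7.08 mm: the cube (footprint 23.5×5) is included at this height. Overall, the cross-section is a single solid region. The nearest boundary edge runs (0.00, 0.00)→(23.50, 0.00); distance from the point to it = 1.66 mm. The point is not inside any of the regions above, so it lies outside the cross-section (1.66 mm from the nearest boundary).

outside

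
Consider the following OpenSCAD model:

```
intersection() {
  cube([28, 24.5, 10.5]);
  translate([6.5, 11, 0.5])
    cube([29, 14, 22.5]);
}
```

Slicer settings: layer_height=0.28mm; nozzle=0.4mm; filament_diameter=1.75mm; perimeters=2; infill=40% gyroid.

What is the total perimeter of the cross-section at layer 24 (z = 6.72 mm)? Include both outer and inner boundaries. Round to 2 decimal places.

70.00 mm

At z = 6.72 mm: the 28×24.5 cube contributes its full rectangle (perimeter 105.00 mm); the 29×14 cube at (6.5, 11) contributes its full rectangle (perimeter 86.00 mm); Keeping only the common overlap: the 29×14 cube at (6.5, 11) partially overlaps the 28×24.5 cube; clipping to the common part keeps 290.25 mm² — boundary = 70.00 mm. Overall, the cross-section is a single solid region. Total boundary length (outer) = 70.00 mm.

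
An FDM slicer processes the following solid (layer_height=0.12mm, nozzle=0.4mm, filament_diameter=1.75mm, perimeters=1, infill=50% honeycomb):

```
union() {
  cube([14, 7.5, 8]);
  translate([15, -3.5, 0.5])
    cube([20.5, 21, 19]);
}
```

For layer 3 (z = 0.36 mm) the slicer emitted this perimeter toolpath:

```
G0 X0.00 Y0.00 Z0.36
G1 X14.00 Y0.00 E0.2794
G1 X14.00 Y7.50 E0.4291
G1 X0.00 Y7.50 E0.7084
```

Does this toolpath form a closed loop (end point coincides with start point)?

Start point (G0): (0.00, 0.00). End point (last G1): the path does not return to the start — open.

no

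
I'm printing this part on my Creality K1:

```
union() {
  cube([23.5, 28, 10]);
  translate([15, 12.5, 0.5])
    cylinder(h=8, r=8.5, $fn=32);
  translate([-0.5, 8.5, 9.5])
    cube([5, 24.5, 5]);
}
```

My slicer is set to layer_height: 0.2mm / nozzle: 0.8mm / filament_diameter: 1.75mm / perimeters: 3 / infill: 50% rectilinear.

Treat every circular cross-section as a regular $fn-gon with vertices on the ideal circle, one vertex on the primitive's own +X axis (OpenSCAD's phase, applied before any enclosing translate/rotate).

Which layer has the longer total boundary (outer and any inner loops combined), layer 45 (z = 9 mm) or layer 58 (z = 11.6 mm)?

Layer 45 (z = 9): the 23.5×28 cube contributes its full rectangle (perimeter 103.00 mm); the cylinder at (15, 12.5) is absent (z outside [0.5, 8.5]); the cube at (-0.5, 8.5) does not reach this height (z outside [9.5, 14.5]); Merging all regions: only the 23.5×28 cube is present, so the union is just that shape — boundary = 103.00 mm. So its perimeter = 103.00 mm. Layer 58 (z = 11.6): the cube is absent (z outside [0, 10]); the cylinder at (15, 12.5) is absent (z outside [0.5, 8.5]); the 5×24.5 cube at (-0.5, 8.5) contributes its full rectangle (perimeter 59.00 mm); Combining (union): only the 5×24.5 cube at (-0.5, 8.5) is present, so the union is just that shape — boundary = 59.00 mm. So its perimeter = 59.00 mm. Layer 45 is larger (103.00 vs 59.00 mm).

layer 45 (z = 9 mm)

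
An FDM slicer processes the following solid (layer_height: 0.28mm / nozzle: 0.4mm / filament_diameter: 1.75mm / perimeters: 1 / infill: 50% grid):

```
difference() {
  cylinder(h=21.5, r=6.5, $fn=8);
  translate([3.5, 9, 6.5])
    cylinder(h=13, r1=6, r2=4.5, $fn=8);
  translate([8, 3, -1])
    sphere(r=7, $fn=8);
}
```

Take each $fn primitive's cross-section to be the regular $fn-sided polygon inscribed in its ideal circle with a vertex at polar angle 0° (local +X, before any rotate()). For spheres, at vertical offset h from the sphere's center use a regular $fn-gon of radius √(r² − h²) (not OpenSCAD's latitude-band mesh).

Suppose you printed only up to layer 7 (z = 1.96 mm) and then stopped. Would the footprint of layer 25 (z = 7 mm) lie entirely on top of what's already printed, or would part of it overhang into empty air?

Compare the two slices. At z = 1.96: the r=6.5 cylinder gives a regular 8-gon of circumradius 6.5 (constant along its height) (area = (8/2)·6.500²·sin(360°/8) = 119.50 mm²); the cone at (3.5, 9) is not intersected at this z (z outside [6.5, 19.5]); the r=7 sphere at (8, 3) contributes a regular 8-gon of circumradius √(7²−2.96²) = 6.343 (area = (8/2)·6.343²·sin(360°/8) = 113.81 mm²); Taking the first minus the rest: starting from the r=6.5 cylinder (119.50 mm²), the r=7 sphere at (8, 3) partially overlaps it — only the 21.84 mm² overlap (of its 113.81 mm²) is removed, clipping the outline — area = 97.66 mm². At z = 7: the cylinder: section is a regular 8-gon, circumradius r=6.5 (area = (8/2)·6.500²·sin(360°/8) = 119.50 mm²); the cone at (3.5, 9) contributes a regular 8-gon of circumradius 5.942 (interpolated between r1=6 and r2=4.5 at t=0.038) (area = (8/2)·5.942²·sin(360°/8) = 99.87 mm²); the sphere at (8, 3) is absent (|z−center|=8.000 > r=7); Subtracting the remaining from the first: starting from the r=6.5 cylinder (119.50 mm²), the cone at (3.5, 9) partially overlaps it — only the 10.41 mm² overlap (of its 99.87 mm²) is removed, clipping the outline — area = 109.09 mm². Checking containment: at z = 7 the cross-section extends beyond the z = 1.96 cross-section by about 17.55 mm².

part overhangs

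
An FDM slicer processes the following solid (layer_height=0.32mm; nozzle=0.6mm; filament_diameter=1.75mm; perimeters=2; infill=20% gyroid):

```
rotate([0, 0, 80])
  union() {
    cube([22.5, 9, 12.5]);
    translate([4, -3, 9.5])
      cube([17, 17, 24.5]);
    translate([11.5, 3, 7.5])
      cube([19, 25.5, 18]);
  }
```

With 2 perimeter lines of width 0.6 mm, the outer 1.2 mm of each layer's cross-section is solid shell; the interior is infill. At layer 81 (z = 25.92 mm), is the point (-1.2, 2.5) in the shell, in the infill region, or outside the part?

outside

At z = 25.92 mm: the cube is not intersected at this z (z outside [0, 12.5]); the cube at (4, -3) is present — its section is the full 17×17 rectangle; the cube at (11.5, 3) is absent (z outside [7.5, 25.5]); Combining (union): only the 17×17 cube at (4, -3) is present, so the union is just that shape — 1 connected region; (whole slice rotated 80° about Z — lengths, areas and connectivity unchanged). Overall, the cross-section is a single solid region. Undo the 80° rotation: the query point maps to (2.254, 1.616) in the un-rotated model frame. The nearest boundary edge runs (4.00, 14.00)→(4.00, -3.00); distance from the point to it = 1.75 mm. The point is not inside any of the regions above, so it lies outside the cross-section (1.75 mm from the nearest boundary).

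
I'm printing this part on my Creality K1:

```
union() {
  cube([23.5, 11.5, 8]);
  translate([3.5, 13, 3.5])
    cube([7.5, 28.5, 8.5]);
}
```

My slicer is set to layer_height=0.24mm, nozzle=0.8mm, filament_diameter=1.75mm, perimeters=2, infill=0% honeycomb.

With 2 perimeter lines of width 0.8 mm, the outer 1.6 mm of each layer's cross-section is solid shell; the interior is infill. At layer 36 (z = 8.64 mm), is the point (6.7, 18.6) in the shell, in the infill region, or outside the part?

At z = 8.64 mm: the cube is absent (z outside [0, 8]); the cube at (3.5, 13) is present — its section is the full 7.5×28.5 rectangle; Merging all regions: only the 7.5×28.5 cube at (3.5, 13) is present, so the union is just that shape — 1 connected region. Overall, the cross-section is a single solid region. The nearest boundary edge runs (3.50, 41.50)→(3.50, 13.00); distance from the point to it = 3.20 mm. The point is inside the cross-section and 3.20 mm from the nearest boundary — more than the 1.6 mm shell width (2 × 0.8), so it's in the infill interior.

infill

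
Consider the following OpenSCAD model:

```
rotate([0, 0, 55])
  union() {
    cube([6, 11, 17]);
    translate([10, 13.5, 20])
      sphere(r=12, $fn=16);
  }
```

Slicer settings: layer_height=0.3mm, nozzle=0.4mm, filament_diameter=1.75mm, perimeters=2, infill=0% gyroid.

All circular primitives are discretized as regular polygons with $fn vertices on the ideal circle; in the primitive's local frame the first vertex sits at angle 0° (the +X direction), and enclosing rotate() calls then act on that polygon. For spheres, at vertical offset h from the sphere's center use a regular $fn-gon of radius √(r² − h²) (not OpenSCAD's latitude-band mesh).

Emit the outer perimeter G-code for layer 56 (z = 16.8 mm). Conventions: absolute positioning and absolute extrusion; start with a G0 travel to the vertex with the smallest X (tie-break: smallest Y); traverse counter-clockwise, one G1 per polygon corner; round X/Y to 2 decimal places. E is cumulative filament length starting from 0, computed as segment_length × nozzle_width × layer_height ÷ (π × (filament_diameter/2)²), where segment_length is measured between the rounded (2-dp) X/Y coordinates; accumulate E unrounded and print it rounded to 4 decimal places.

At z = 16.8 mm: the 6×11 cube contributes its full rectangle; the r=12 sphere at (10, 13.5) contributes a regular 16-gon of circumradius √(12²−3.2²) = 11.565; Merging all regions: the regions partially overlap (shared area 37.37 mm²), so overlapping operands fuse into one piece — 1 connected region; (rotated 55° about Z; rotation is an isometry so areas/perimeters/island counts are preserved). The outline is a single polygon with 18 vertices. Extrusion per mm of travel: 0.4 × 0.3 / (π × 0.875²) = 0.049890. Accumulating E over each segment gives final E = 4.0287.

G0 X-16.71 Y13.93 Z16.80
G1 X-15.08 Y9.72 E0.2252
G1 X-11.96 Y6.46 E0.4504
G1 X-7.83 Y4.64 E0.6755
G1 X-6.59 Y4.62 E0.7374
G1 X0.00 Y0.00 E1.1389
G1 X3.44 Y4.91 E1.4380
G1 X1.21 Y6.48 E1.5741
G1 X4.15 Y9.30 E1.7773
G1 X5.97 Y13.43 E2.0025
G1 X6.07 Y17.94 E2.2275
G1 X4.43 Y22.15 E2.4530
G1 X1.31 Y25.41 E2.6781
G1 X-2.82 Y27.23 E2.9033
G1 X-7.33 Y27.32 E3.1283
G1 X-11.54 Y25.69 E3.3535
G1 X-14.80 Y22.57 E3.5787
G1 X-16.61 Y18.44 E3.8036
G1 X-16.71 Y13.93 E4.0287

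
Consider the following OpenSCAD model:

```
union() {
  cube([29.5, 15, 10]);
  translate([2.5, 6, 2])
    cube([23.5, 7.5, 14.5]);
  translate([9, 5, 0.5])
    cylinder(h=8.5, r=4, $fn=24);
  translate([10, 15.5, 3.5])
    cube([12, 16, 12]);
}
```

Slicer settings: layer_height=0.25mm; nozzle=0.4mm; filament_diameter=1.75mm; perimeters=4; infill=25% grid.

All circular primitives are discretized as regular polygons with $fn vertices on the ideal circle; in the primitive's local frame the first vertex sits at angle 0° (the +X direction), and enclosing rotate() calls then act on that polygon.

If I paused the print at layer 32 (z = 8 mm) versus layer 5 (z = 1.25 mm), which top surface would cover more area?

Layer 32 (z = 8): the cube (footprint 29.5×15) is included at this height (area 442.50 mm²); the 23.5×7.5 cube at (2.5, 6) contributes its full rectangle (area 176.25 mm²); the cylinder at (9, 5): section is a regular 24-gon, circumradius r=4 (area = (24/2)·4.000²·sin(360°/24) = 49.69 mm²); the 12×16 cube at (10, 15.5) contributes its full rectangle (area 192.00 mm²); Merging all regions: the regions partially overlap — summed areas 860.44 mm² minus the doubly-counted overlap 225.94 mm² gives 634.50 mm² — area = 634.50 mm². So its area = 634.50 mm². Layer 5 (z = 1.25): the cube (footprint 29.5×15) is included at this height (area 442.50 mm²); the cube at (2.5, 6) is absent (z outside [2, 16.5]); the r=4 cylinder at (9, 5) contributes a regular 24-gon of circumradius 4 (area = (24/2)·4.000²·sin(360°/24) = 49.69 mm²); the cube at (10, 15.5) is absent (z outside [3.5, 15.5]); Combining (union): the r=4 cylinder at (9, 5) lies entirely inside the 29.5×15 cube, so the union is just the 29.5×15 cube — area = 442.50 mm². So its area = 442.50 mm². Layer 32 is larger (634.50 vs 442.50 mm²).

layer 32 (z = 8 mm)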